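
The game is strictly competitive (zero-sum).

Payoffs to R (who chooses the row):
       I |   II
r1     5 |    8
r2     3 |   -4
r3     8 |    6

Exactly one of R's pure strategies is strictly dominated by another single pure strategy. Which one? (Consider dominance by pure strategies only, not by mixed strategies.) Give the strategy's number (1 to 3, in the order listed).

Compare r2 with r1: 5 > 3, 8 > -4.
So r1 strictly dominates r2 for R; r2 is strictly dominated.

2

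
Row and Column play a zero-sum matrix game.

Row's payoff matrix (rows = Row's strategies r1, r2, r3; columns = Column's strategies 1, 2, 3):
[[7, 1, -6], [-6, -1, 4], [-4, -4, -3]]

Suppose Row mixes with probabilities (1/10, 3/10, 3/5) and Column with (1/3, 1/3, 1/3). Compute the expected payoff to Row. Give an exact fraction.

Against (1/3, 1/3, 1/3), each row's expected payoff is r1: 2/3; r2: -1; r3: -11/3.
Taking the (1/10, 3/10, 3/5)-weighted average: (1/10)·(2/3) + (3/10)·(-1) + (3/5)·(-11/3) = -73/30.

-73/30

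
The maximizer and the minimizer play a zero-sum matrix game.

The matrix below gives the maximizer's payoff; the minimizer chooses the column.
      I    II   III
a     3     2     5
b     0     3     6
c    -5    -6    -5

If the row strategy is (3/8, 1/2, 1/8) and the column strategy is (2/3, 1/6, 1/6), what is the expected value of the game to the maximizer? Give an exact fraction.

Against (2/3, 1/6, 1/6), each row's expected payoff is a: 19/6; b: 3/2; c: -31/6.
Taking the (3/8, 1/2, 1/8)-weighted average: (3/8)·(19/6) + (1/2)·(3/2) + (1/8)·(-31/6) = 31/24.

31/24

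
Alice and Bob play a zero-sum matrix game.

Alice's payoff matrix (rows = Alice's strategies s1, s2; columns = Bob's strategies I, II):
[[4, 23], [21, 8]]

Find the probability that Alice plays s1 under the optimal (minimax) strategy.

Row minima are 4 and 8, so Alice's maximin is 8; column maxima are 21 and 23, so Bob's minimax is 21. These differ, so the equilibrium is in mixed strategies.
Let Alice play s1 with probability p. Bob is indifferent when 4p + 21(1−p) = 23p + 8(1−p), giving p = 13/32.

13/32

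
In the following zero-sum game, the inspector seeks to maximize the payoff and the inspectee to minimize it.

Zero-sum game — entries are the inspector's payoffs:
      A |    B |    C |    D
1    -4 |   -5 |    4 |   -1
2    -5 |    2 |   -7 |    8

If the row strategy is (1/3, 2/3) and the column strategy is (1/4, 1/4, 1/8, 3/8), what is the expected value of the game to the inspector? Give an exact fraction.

Against (1/4, 1/4, 1/8, 3/8), each row's expected payoff is 1: -17/8; 2: 11/8.
Taking the (1/3, 2/3)-weighted average: (1/3)·(-17/8) + (2/3)·(11/8) = 5/24.

5/24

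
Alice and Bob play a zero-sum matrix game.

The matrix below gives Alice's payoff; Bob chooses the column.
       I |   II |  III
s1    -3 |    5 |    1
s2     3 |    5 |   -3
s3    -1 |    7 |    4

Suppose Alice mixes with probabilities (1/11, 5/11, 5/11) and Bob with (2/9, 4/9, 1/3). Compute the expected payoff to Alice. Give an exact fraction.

Against (2/9, 4/9, 1/3), each row's expected payoff is s1: 17/9; s2: 17/9; s3: 38/9.
Taking the (1/11, 5/11, 5/11)-weighted average: (1/11)·(17/9) + (5/11)·(17/9) + (5/11)·(38/9) = 292/99.

292/99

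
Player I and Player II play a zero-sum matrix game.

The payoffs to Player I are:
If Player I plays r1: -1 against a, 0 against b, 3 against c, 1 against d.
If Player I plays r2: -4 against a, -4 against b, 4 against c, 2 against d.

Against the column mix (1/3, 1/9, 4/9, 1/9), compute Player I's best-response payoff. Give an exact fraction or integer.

r1: (-1)·(1/3) + (0)·(1/9) + (3)·(4/9) + (1)·(1/9) = 10/9.
r2: (-4)·(1/3) + (-4)·(1/9) + (4)·(4/9) + (2)·(1/9) = 2/9.
The best pure response is r1 with expected payoff 10/9.

10/9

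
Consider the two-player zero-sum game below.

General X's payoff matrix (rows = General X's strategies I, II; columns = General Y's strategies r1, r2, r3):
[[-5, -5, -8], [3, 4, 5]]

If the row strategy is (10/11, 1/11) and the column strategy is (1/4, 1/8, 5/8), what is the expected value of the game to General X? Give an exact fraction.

-515/88

Against (1/4, 1/8, 5/8), each row's expected payoff is I: -55/8; II: 35/8.
Taking the (10/11, 1/11)-weighted average: (10/11)·(-55/8) + (1/11)·(35/8) = -515/88.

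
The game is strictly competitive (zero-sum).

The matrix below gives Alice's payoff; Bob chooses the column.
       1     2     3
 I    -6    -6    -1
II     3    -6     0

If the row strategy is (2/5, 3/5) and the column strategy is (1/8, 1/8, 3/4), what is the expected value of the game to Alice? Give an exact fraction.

Against (1/8, 1/8, 3/4), each row's expected payoff is I: -9/4; II: -3/8.
Taking the (2/5, 3/5)-weighted average: (2/5)·(-9/4) + (3/5)·(-3/8) = -9/8.

-9/8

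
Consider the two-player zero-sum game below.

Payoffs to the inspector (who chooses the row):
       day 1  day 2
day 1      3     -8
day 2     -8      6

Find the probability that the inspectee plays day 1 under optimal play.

14/25

Row minima are -8 and -8, so the inspector's maximin is -8; column maxima are 3 and 6, so the inspectee's minimax is 3. These differ, so the equilibrium is in mixed strategies.
Let the inspectee play day 1 with probability q. The inspector is indifferent when 3q − 8(1−q) = −8q + 6(1−q), giving q = 14/25.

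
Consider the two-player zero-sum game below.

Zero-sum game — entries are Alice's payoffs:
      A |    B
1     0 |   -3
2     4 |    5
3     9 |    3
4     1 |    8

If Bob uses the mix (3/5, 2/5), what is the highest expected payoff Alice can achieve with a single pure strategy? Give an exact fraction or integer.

1: (0)·(3/5) + (-3)·(2/5) = -6/5.
2: (4)·(3/5) + (5)·(2/5) = 22/5.
3: (9)·(3/5) + (3)·(2/5) = 33/5.
4: (1)·(3/5) + (8)·(2/5) = 19/5.
The best pure response is 3 with expected payoff 33/5.

33/5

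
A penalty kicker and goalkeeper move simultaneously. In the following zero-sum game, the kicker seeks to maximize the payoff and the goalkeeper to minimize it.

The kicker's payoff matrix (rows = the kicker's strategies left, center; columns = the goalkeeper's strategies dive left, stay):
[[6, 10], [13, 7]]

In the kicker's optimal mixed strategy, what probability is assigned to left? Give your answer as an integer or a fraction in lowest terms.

3/5

Row minima are 6 and 7, so the kicker's maximin is 7; column maxima are 13 and 10, so the goalkeeper's minimax is 10. These differ, so the equilibrium is in mixed strategies.
Let the kicker play left with probability p. The goalkeeper is indifferent when 6p + 13(1−p) = 10p + 7(1−p), giving p = 3/5.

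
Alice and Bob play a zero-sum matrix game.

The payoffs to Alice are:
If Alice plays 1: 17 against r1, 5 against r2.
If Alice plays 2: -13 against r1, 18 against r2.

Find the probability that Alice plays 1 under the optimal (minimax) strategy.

Row minima are 5 and -13, so Alice's maximin is 5; column maxima are 17 and 18, so Bob's minimax is 17. These differ, so the equilibrium is in mixed strategies.
Let Alice play 1 with probability p. Bob is indifferent when 17p − 13(1−p) = 5p + 18(1−p), giving p = 31/43.

31/43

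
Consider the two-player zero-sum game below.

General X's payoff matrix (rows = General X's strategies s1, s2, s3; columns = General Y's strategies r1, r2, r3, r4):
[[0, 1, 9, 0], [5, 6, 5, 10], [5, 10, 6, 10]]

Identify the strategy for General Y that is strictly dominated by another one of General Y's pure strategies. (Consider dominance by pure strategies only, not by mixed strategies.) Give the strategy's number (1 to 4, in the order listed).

General Y prefers columns that give General X less. Compare r2 with r1: 0 < 1, 5 < 6, 5 < 10.
So r1 strictly dominates r2 for General Y; r2 is strictly dominated.

2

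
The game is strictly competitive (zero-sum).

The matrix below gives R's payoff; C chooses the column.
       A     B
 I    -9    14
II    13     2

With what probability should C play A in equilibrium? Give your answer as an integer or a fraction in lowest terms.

Row minima are -9 and 2, so R's maximin is 2; column maxima are 13 and 14, so C's minimax is 13. These differ, so the equilibrium is in mixed strategies.
Let C play A with probability q. R is indifferent when −9q + 14(1−q) = 13q + 2(1−q), giving q = 6/17.

6/17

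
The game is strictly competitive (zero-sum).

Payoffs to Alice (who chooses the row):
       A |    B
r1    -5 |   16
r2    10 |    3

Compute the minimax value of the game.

Row minima are -5 and 3, so Alice's maximin is 3; column maxima are 10 and 16, so Bob's minimax is 10. These differ, so the equilibrium is in mixed strategies.
Let Alice play r1 with probability p. Bob is indifferent when −5p + 10(1−p) = 16p + 3(1−p), giving p = 1/4.
Let Bob play A with probability q. Alice is indifferent when −5q + 16(1−q) = 10q + 3(1−q), giving q = 13/28.
The value is -5·(13/28) + (16)·(15/28) = 25/4.

25/4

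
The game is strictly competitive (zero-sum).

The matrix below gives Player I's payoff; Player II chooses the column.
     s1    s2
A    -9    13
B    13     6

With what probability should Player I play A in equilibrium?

Row minima are -9 and 6, so Player I's maximin is 6; column maxima are 13 and 13, so Player II's minimax is 13. These differ, so the equilibrium is in mixed strategies.
Let Player I play A with probability p. Player II is indifferent when −9p + 13(1−p) = 13p + 6(1−p), giving p = 7/29.

7/29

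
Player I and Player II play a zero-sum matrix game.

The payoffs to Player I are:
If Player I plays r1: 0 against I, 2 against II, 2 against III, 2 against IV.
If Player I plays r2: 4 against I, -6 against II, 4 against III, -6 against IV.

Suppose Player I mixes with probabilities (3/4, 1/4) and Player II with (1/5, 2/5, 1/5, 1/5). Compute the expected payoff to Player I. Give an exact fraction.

Against (1/5, 2/5, 1/5, 1/5), each row's expected payoff is r1: 8/5; r2: -2.
Taking the (3/4, 1/4)-weighted average: (3/4)·(8/5) + (1/4)·(-2) = 7/10.

7/10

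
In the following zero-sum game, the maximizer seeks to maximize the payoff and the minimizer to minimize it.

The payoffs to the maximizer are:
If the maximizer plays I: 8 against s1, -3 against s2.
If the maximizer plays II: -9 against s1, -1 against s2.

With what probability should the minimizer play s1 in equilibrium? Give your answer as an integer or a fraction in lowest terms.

Row minima are -3 and -9, so the maximizer's maximin is -3; column maxima are 8 and -1, so the minimizer's minimax is -1. These differ, so the equilibrium is in mixed strategies.
Let the minimizer play s1 with probability q. The maximizer is indifferent when 8q − 3(1−q) = −9q − (1−q), giving q = 2/19.

2/19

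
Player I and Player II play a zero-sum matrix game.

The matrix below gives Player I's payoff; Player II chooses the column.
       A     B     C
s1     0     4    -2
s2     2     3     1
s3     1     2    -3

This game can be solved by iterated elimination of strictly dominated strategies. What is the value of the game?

1

Row s3 is strictly dominated by row s2 (2>1, 3>2, 1>-3); eliminate s3.
Column A is strictly dominated by C for Player II (-2<0, 1<2); eliminate A.
Column B is strictly dominated by C for Player II (-2<4, 1<3); eliminate B.
Row s1 is strictly dominated by row s2 (1>-2); eliminate s1.
Only (s2, C) remains, with payoff 1.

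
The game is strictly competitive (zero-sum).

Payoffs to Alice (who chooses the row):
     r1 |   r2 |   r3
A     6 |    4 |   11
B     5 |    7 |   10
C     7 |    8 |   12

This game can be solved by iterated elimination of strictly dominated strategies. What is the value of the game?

Row A is strictly dominated by row C (7>6, 8>4, 12>11); eliminate A.
Column r2 is strictly dominated by r1 for Bob (5<7, 7<8); eliminate r2.
Row B is strictly dominated by row C (7>5, 12>10); eliminate B.
Column r3 is strictly dominated by r1 for Bob (7<12); eliminate r3.
Only (C, r1) remains, with payoff 7.

7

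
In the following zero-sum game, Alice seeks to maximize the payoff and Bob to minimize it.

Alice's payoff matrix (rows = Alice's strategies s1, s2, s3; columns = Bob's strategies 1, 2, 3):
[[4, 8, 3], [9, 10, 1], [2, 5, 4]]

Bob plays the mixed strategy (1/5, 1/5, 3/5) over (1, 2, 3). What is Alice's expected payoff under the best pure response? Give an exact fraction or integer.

s1: (4)·(1/5) + (8)·(1/5) + (3)·(3/5) = 21/5.
s2: (9)·(1/5) + (10)·(1/5) + (1)·(3/5) = 22/5.
s3: (2)·(1/5) + (5)·(1/5) + (4)·(3/5) = 19/5.
The best pure response is s2 with expected payoff 22/5.

22/5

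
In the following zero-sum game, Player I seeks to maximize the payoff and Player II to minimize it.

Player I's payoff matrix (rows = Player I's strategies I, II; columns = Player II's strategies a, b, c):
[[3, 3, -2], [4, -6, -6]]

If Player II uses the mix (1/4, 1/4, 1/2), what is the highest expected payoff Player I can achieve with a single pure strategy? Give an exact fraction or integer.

I: (3)·(1/4) + (3)·(1/4) + (-2)·(1/2) = 1/2.
II: (4)·(1/4) + (-6)·(1/4) + (-6)·(1/2) = -7/2.
The best pure response is I with expected payoff 1/2.

1/2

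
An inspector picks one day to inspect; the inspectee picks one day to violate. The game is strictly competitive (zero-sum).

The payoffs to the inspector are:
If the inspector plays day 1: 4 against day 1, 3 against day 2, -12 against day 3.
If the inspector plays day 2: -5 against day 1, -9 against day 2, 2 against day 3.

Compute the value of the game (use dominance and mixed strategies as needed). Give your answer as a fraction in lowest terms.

-51/13

Column day 1 is strictly dominated by day 2 for the inspectee (it gives the inspector more in every row).
The remaining 2×2 game on (day 1, day 2) × (day 2, day 3) has no saddle point. Let the inspector play day 1 with probability p; indifference gives 3p − 9(1−p) = −12p + 2(1−p), so p = 11/26.
Similarly the inspectee's optimal q on day 2 is 7/13, and the value is 3·(7/13) + (-12)·(6/13) = -51/13.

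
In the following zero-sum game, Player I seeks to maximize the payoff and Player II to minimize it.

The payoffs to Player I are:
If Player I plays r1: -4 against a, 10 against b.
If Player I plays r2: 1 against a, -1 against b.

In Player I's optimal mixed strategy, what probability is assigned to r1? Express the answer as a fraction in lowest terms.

1/8

Row minima are -4 and -1, so Player I's maximin is -1; column maxima are 1 and 10, so Player II's minimax is 1. These differ, so the equilibrium is in mixed strategies.
Let Player I play r1 with probability p. Player II is indifferent when −4p + (1−p) = 10p − (1−p), giving p = 1/8.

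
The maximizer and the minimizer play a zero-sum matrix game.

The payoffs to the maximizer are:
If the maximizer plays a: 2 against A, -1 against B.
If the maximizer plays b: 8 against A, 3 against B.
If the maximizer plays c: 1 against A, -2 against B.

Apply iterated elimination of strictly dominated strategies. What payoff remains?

3

Column A is strictly dominated by B for the minimizer (-1<2, 3<8, -2<1); eliminate A.
Row a is strictly dominated by row b (3>-1); eliminate a.
Row c is strictly dominated by row b (3>-2); eliminate c.
Only (b, B) remains, with payoff 3.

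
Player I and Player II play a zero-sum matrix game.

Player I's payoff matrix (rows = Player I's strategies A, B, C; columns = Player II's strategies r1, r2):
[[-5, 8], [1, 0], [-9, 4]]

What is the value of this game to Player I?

4/7

Row C is strictly dominated by row A, so Player I never plays it.
The remaining 2×2 game on (A, B) × (r1, r2) has no saddle point. Let Player I play A with probability p; indifference gives −5p + (1−p) = 8p, so p = 1/14.
Similarly Player II's optimal q on r1 is 4/7, and the value is -5·(4/7) + (8)·(3/7) = 4/7.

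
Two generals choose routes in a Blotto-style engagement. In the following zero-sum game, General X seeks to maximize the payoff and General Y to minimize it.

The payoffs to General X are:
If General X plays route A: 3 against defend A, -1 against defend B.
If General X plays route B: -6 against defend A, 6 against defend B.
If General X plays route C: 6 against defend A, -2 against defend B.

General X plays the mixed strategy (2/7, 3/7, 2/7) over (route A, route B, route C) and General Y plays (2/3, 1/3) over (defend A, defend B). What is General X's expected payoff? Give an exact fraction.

Against (2/3, 1/3), each row's expected payoff is route A: 5/3; route B: -2; route C: 10/3.
Taking the (2/7, 3/7, 2/7)-weighted average: (2/7)·(5/3) + (3/7)·(-2) + (2/7)·(10/3) = 4/7.

4/7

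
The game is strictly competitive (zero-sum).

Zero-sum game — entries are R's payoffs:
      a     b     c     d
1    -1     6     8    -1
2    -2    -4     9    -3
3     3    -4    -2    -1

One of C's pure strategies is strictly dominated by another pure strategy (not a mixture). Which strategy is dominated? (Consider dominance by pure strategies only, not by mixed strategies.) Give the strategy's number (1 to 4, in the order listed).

3

C prefers columns that give R less. Compare c with b: 6 < 8, -4 < 9, -4 < -2.
So b strictly dominates c for C; c is strictly dominated.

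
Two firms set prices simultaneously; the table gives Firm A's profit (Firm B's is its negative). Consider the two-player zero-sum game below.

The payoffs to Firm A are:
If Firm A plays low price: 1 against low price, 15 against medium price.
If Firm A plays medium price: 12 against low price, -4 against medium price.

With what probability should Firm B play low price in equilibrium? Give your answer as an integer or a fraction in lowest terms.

19/30

Row minima are 1 and -4, so Firm A's maximin is 1; column maxima are 12 and 15, so Firm B's minimax is 12. These differ, so the equilibrium is in mixed strategies.
Let Firm B play low price with probability q. Firm A is indifferent when q + 15(1−q) = 12q − 4(1−q), giving q = 19/30.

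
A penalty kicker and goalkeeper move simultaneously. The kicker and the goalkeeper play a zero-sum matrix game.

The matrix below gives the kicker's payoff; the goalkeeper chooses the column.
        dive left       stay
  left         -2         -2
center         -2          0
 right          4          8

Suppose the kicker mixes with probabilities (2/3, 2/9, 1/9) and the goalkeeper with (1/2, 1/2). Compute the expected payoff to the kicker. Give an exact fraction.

Against (1/2, 1/2), each row's expected payoff is left: -2; center: -1; right: 6.
Taking the (2/3, 2/9, 1/9)-weighted average: (2/3)·(-2) + (2/9)·(-1) + (1/9)·(6) = -8/9.

-8/9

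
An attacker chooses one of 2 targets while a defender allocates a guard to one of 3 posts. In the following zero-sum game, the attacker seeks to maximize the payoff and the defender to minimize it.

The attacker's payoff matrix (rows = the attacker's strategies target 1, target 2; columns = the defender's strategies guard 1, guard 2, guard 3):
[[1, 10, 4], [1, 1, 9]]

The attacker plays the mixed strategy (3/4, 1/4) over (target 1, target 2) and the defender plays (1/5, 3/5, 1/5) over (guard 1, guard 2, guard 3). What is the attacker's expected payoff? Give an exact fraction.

59/10

Against (1/5, 3/5, 1/5), each row's expected payoff is target 1: 7; target 2: 13/5.
Taking the (3/4, 1/4)-weighted average: (3/4)·(7) + (1/4)·(13/5) = 59/10.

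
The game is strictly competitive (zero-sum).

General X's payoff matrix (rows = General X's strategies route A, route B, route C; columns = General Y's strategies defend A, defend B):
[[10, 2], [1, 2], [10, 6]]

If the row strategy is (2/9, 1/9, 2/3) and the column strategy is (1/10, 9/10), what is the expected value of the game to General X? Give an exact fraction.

Against (1/10, 9/10), each row's expected payoff is route A: 14/5; route B: 19/10; route C: 32/5.
Taking the (2/9, 1/9, 2/3)-weighted average: (2/9)·(14/5) + (1/9)·(19/10) + (2/3)·(32/5) = 51/10.

51/10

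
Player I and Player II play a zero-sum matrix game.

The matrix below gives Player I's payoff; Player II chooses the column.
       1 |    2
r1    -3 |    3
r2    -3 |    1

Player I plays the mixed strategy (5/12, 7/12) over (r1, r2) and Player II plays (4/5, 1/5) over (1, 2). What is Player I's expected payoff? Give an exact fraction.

-61/30

Against (4/5, 1/5), each row's expected payoff is r1: -9/5; r2: -11/5.
Taking the (5/12, 7/12)-weighted average: (5/12)·(-9/5) + (7/12)·(-11/5) = -61/30.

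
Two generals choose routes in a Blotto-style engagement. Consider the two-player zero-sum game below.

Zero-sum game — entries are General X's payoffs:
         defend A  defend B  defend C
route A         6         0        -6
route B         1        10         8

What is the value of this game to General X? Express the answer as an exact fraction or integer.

54/19

Column defend B is strictly dominated by defend C for General Y (it gives General X more in every row).
The remaining 2×2 game on (route A, route B) × (defend A, defend C) has no saddle point. Let General X play route A with probability p; indifference gives 6p + (1−p) = −6p + 8(1−p), so p = 7/19.
Similarly General Y's optimal q on defend A is 14/19, and the value is 6·(14/19) + (-6)·(5/19) = 54/19.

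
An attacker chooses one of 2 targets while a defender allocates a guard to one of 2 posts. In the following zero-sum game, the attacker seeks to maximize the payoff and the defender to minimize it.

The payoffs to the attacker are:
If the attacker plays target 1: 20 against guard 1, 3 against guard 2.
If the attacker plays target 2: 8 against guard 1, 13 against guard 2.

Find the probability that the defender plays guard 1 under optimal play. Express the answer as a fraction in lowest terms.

Row minima are 3 and 8, so the attacker's maximin is 8; column maxima are 20 and 13, so the defender's minimax is 13. These differ, so the equilibrium is in mixed strategies.
Let the defender play guard 1 with probability q. The attacker is indifferent when 20q + 3(1−q) = 8q + 13(1−q), giving q = 5/11.

5/11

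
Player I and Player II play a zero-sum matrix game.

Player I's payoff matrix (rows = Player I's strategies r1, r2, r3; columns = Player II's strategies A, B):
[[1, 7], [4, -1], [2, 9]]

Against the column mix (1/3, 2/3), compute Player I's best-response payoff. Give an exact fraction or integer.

20/3

r1: (1)·(1/3) + (7)·(2/3) = 5.
r2: (4)·(1/3) + (-1)·(2/3) = 2/3.
r3: (2)·(1/3) + (9)·(2/3) = 20/3.
The best pure response is r3 with expected payoff 20/3.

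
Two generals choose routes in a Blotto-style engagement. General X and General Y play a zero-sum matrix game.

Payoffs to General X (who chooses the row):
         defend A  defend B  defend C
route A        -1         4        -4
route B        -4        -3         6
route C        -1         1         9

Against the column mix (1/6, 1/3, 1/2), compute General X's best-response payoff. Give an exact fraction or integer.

route A: (-1)·(1/6) + (4)·(1/3) + (-4)·(1/2) = -5/6.
route B: (-4)·(1/6) + (-3)·(1/3) + (6)·(1/2) = 4/3.
route C: (-1)·(1/6) + (1)·(1/3) + (9)·(1/2) = 14/3.
The best pure response is route C with expected payoff 14/3.

14/3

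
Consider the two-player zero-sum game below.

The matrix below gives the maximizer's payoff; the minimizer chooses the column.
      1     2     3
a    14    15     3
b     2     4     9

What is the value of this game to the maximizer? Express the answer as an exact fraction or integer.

Column 2 is strictly dominated by 1 for the minimizer (it gives the maximizer more in every row).
The remaining 2×2 game on (a, b) × (1, 3) has no saddle point. Let the maximizer play a with probability p; indifference gives 14p + 2(1−p) = 3p + 9(1−p), so p = 7/18.
Similarly the minimizer's optimal q on 1 is 1/3, and the value is 14·(1/3) + (3)·(2/3) = 20/3.

20/3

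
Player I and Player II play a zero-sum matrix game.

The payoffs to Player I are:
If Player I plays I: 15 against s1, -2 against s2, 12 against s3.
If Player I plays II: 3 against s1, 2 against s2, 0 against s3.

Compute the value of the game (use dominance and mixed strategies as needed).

3/2

Column s1 is strictly dominated by s3 for Player II (it gives Player I more in every row).
The remaining 2×2 game on (I, II) × (s2, s3) has no saddle point. Let Player I play I with probability p; indifference gives −2p + 2(1−p) = 12p, so p = 1/8.
Similarly Player II's optimal q on s2 is 3/4, and the value is -2·(3/4) + (12)·(1/4) = 3/2.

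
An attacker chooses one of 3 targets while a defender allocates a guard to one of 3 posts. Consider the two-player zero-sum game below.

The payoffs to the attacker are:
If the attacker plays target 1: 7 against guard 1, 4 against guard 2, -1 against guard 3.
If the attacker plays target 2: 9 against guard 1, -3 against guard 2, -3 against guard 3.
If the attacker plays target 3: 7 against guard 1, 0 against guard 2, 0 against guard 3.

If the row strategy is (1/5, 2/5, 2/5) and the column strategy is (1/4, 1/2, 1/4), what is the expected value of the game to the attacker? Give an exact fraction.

7/5

Against (1/4, 1/2, 1/4), each row's expected payoff is target 1: 7/2; target 2: 0; target 3: 7/4.
Taking the (1/5, 2/5, 2/5)-weighted average: (1/5)·(7/2) + (2/5)·(0) + (2/5)·(7/4) = 7/5.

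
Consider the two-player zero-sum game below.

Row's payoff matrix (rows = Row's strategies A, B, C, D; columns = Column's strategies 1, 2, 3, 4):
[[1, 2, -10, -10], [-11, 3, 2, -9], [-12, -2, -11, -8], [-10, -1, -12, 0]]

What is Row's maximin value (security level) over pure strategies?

The worst-case payoff for each row is A: -10, B: -11, C: -12, D: -12.
The best of these is -10.

-10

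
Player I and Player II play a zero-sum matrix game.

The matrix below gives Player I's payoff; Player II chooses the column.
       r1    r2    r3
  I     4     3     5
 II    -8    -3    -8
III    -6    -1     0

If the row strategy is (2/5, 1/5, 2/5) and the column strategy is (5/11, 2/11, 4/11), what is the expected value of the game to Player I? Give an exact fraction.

Against (5/11, 2/11, 4/11), each row's expected payoff is I: 46/11; II: -78/11; III: -32/11.
Taking the (2/5, 1/5, 2/5)-weighted average: (2/5)·(46/11) + (1/5)·(-78/11) + (2/5)·(-32/11) = -10/11.

-10/11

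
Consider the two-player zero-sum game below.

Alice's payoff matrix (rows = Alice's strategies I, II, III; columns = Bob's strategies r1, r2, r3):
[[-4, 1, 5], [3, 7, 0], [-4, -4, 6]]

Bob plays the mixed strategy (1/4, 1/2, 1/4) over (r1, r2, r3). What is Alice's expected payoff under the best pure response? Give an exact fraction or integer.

I: (-4)·(1/4) + (1)·(1/2) + (5)·(1/4) = 3/4.
II: (3)·(1/4) + (7)·(1/2) + (0)·(1/4) = 17/4.
III: (-4)·(1/4) + (-4)·(1/2) + (6)·(1/4) = -3/2.
The best pure response is II with expected payoff 17/4.

17/4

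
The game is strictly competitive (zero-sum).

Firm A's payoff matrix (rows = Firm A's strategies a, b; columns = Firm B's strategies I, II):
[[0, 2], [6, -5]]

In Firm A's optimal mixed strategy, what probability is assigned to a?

11/13

Row minima are 0 and -5, so Firm A's maximin is 0; column maxima are 6 and 2, so Firm B's minimax is 2. These differ, so the equilibrium is in mixed strategies.
Let Firm A play a with probability p. Firm B is indifferent when 6(1−p) = 2p − 5(1−p), giving p = 11/13.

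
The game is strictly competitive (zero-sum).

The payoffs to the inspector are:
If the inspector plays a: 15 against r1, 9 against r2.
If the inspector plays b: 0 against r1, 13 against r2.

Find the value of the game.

195/19

Row minima are 9 and 0, so the inspector's maximin is 9; column maxima are 15 and 13, so the inspectee's minimax is 13. These differ, so the equilibrium is in mixed strategies.
Let the inspector play a with probability p. The inspectee is indifferent when 15p = 9p + 13(1−p), giving p = 13/19.
Let the inspectee play r1 with probability q. The inspector is indifferent when 15q + 9(1−q) = 13(1−q), giving q = 4/19.
The value is 15·(4/19) + (9)·(15/19) = 195/19.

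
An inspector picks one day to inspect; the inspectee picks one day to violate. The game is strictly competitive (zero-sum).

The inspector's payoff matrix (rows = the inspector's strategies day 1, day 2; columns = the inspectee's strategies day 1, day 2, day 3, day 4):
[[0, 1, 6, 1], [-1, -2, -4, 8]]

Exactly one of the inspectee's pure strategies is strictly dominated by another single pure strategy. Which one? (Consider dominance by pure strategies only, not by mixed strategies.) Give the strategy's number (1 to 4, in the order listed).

4

The inspectee prefers columns that give the inspector less. Compare day 4 with day 1: 0 < 1, -1 < 8.
So day 1 strictly dominates day 4 for the inspectee; day 4 is strictly dominated.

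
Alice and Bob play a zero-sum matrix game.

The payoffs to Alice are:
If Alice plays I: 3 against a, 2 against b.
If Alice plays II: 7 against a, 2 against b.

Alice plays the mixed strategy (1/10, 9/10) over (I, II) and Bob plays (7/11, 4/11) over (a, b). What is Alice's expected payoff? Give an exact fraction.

271/55

Against (7/11, 4/11), each row's expected payoff is I: 29/11; II: 57/11.
Taking the (1/10, 9/10)-weighted average: (1/10)·(29/11) + (9/10)·(57/11) = 271/55.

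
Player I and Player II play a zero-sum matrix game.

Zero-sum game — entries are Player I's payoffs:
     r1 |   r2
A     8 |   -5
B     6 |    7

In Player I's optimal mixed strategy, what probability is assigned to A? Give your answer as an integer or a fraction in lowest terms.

Row minima are -5 and 6, so Player I's maximin is 6; column maxima are 8 and 7, so Player II's minimax is 7. These differ, so the equilibrium is in mixed strategies.
Let Player I play A with probability p. Player II is indifferent when 8p + 6(1−p) = −5p + 7(1−p), giving p = 1/14.

1/14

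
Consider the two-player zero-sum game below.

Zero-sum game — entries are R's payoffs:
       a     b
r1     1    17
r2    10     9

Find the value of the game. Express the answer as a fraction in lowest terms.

161/17

Row minima are 1 and 9, so R's maximin is 9; column maxima are 10 and 17, so C's minimax is 10. These differ, so the equilibrium is in mixed strategies.
Let R play r1 with probability p. C is indifferent when p + 10(1−p) = 17p + 9(1−p), giving p = 1/17.
Let C play a with probability q. R is indifferent when q + 17(1−q) = 10q + 9(1−q), giving q = 8/17.
The value is 1·(8/17) + (17)·(9/17) = 161/17.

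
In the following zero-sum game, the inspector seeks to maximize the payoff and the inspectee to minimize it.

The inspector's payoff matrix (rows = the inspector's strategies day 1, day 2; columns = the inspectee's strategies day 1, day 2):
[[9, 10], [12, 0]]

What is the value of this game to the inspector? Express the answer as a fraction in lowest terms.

120/13

Row minima are 9 and 0, so the inspector's maximin is 9; column maxima are 12 and 10, so the inspectee's minimax is 10. These differ, so the equilibrium is in mixed strategies.
Let the inspector play day 1 with probability p. The inspectee is indifferent when 9p + 12(1−p) = 10p, giving p = 12/13.
Let the inspectee play day 1 with probability q. The inspector is indifferent when 9q + 10(1−q) = 12q, giving q = 10/13.
The value is 9·(10/13) + (10)·(3/13) = 120/13.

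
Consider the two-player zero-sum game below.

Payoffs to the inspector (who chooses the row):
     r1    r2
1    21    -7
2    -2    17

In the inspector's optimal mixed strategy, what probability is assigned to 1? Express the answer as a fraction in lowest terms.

Row minima are -7 and -2, so the inspector's maximin is -2; column maxima are 21 and 17, so the inspectee's minimax is 17. These differ, so the equilibrium is in mixed strategies.
Let the inspector play 1 with probability p. The inspectee is indifferent when 21p − 2(1−p) = −7p + 17(1−p), giving p = 19/47.

19/47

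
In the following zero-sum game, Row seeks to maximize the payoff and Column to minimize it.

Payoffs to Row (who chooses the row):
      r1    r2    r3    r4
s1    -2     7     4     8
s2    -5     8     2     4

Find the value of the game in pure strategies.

-2

Row minima: -2, -5 → Row's maximin is -2.
Column maxima: -2, 8, 4, 8 → Column's minimax is -2.
They coincide at (s1, r1), so the value is -2.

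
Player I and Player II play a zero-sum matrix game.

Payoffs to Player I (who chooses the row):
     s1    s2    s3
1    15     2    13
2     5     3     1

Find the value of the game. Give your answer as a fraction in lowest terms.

37/13

Column s1 is strictly dominated by s3 for Player II (it gives Player I more in every row).
The remaining 2×2 game on (1, 2) × (s2, s3) has no saddle point. Let Player I play 1 with probability p; indifference gives 2p + 3(1−p) = 13p + (1−p), so p = 2/13.
Similarly Player II's optimal q on s2 is 12/13, and the value is 2·(12/13) + (13)·(1/13) = 37/13.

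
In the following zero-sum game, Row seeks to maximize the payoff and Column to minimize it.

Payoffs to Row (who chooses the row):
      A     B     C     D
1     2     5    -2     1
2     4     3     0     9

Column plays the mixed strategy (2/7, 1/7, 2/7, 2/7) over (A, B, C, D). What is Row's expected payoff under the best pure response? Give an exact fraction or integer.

29/7

1: (2)·(2/7) + (5)·(1/7) + (-2)·(2/7) + (1)·(2/7) = 1.
2: (4)·(2/7) + (3)·(1/7) + (0)·(2/7) + (9)·(2/7) = 29/7.
The best pure response is 2 with expected payoff 29/7.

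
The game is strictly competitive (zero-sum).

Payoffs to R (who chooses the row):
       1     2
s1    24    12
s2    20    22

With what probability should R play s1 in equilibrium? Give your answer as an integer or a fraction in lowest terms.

Row minima are 12 and 20, so R's maximin is 20; column maxima are 24 and 22, so C's minimax is 22. These differ, so the equilibrium is in mixed strategies.
Let R play s1 with probability p. C is indifferent when 24p + 20(1−p) = 12p + 22(1−p), giving p = 1/7.

1/7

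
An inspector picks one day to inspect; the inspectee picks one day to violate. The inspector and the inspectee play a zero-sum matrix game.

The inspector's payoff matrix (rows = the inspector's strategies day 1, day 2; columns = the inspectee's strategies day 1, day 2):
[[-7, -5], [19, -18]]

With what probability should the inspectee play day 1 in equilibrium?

Row minima are -7 and -18, so the inspector's maximin is -7; column maxima are 19 and -5, so the inspectee's minimax is -5. These differ, so the equilibrium is in mixed strategies.
Let the inspectee play day 1 with probability q. The inspector is indifferent when −7q − 5(1−q) = 19q − 18(1−q), giving q = 1/3.

1/3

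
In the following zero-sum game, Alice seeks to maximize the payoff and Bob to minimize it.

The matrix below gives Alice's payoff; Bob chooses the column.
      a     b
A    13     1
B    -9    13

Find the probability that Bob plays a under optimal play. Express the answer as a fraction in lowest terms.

6/17

Row minima are 1 and -9, so Alice's maximin is 1; column maxima are 13 and 13, so Bob's minimax is 13. These differ, so the equilibrium is in mixed strategies.
Let Bob play a with probability q. Alice is indifferent when 13q + (1−q) = −9q + 13(1−q), giving q = 6/17.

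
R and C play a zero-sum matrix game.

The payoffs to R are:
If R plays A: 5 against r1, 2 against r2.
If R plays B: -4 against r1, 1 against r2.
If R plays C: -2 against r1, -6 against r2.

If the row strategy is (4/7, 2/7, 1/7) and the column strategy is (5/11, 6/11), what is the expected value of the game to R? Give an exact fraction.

Against (5/11, 6/11), each row's expected payoff is A: 37/11; B: -14/11; C: -46/11.
Taking the (4/7, 2/7, 1/7)-weighted average: (4/7)·(37/11) + (2/7)·(-14/11) + (1/7)·(-46/11) = 74/77.

74/77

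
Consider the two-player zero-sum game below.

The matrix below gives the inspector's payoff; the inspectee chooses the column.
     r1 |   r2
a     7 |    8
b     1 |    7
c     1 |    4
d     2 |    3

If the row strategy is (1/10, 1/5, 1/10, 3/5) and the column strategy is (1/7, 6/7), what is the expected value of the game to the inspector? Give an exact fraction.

143/35

Against (1/7, 6/7), each row's expected payoff is a: 55/7; b: 43/7; c: 25/7; d: 20/7.
Taking the (1/10, 1/5, 1/10, 3/5)-weighted average: (1/10)·(55/7) + (1/5)·(43/7) + (1/10)·(25/7) + (3/5)·(20/7) = 143/35.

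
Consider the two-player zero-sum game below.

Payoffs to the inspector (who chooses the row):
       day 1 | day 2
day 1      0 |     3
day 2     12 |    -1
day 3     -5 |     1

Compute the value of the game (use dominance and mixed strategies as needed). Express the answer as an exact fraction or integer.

9/4

Row day 3 is strictly dominated by row day 1, so the inspector never plays it.
The remaining 2×2 game on (day 1, day 2) × (day 1, day 2) has no saddle point. Let the inspector play day 1 with probability p; indifference gives 12(1−p) = 3p − (1−p), so p = 13/16.
Similarly the inspectee's optimal q on day 1 is 1/4, and the value is 0·(1/4) + (3)·(3/4) = 9/4.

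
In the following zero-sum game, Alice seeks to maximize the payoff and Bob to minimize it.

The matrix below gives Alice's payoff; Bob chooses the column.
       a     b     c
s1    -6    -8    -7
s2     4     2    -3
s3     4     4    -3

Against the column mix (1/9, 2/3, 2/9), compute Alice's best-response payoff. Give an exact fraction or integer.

22/9

s1: (-6)·(1/9) + (-8)·(2/3) + (-7)·(2/9) = -68/9.
s2: (4)·(1/9) + (2)·(2/3) + (-3)·(2/9) = 10/9.
s3: (4)·(1/9) + (4)·(2/3) + (-3)·(2/9) = 22/9.
The best pure response is s3 with expected payoff 22/9.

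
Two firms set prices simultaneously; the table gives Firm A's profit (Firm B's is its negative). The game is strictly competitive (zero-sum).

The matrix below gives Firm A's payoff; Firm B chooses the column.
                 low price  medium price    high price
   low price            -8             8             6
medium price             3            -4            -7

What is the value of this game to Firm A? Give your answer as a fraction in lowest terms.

Column medium price is strictly dominated by high price for Firm B (it gives Firm A more in every row).
The remaining 2×2 game on (low price, medium price) × (low price, high price) has no saddle point. Let Firm A play low price with probability p; indifference gives −8p + 3(1−p) = 6p − 7(1−p), so p = 5/12.
Similarly Firm B's optimal q on low price is 13/24, and the value is -8·(13/24) + (6)·(11/24) = -19/12.

-19/12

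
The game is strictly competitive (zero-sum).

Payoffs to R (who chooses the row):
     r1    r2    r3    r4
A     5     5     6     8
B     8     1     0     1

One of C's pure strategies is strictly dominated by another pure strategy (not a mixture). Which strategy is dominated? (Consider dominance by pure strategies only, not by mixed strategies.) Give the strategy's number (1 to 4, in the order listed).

C prefers columns that give R less. Compare r4 with r3: 6 < 8, 0 < 1.
So r3 strictly dominates r4 for C; r4 is strictly dominated.

4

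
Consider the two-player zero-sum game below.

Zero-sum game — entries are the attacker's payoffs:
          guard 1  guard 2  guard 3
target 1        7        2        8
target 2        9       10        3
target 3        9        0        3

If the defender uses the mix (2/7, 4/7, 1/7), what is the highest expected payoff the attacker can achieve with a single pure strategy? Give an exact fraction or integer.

61/7

target 1: (7)·(2/7) + (2)·(4/7) + (8)·(1/7) = 30/7.
target 2: (9)·(2/7) + (10)·(4/7) + (3)·(1/7) = 61/7.
target 3: (9)·(2/7) + (0)·(4/7) + (3)·(1/7) = 3.
The best pure response is target 2 with expected payoff 61/7.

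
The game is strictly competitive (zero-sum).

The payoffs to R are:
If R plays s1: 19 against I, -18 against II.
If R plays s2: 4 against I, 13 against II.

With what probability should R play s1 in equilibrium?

Row minima are -18 and 4, so R's maximin is 4; column maxima are 19 and 13, so C's minimax is 13. These differ, so the equilibrium is in mixed strategies.
Let R play s1 with probability p. C is indifferent when 19p + 4(1−p) = −18p + 13(1−p), giving p = 9/46.

9/46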